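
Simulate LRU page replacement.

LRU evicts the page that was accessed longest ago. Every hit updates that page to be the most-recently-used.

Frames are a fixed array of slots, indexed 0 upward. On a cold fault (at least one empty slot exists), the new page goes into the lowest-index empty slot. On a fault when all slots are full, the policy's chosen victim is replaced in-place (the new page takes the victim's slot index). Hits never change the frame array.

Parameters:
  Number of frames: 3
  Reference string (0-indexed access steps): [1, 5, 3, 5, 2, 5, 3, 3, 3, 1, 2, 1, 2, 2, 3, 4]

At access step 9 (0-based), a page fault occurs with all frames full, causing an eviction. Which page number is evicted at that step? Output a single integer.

Step 0: ref 1 -> FAULT, frames=[1,-,-]
Step 1: ref 5 -> FAULT, frames=[1,5,-]
Step 2: ref 3 -> FAULT, frames=[1,5,3]
Step 3: ref 5 -> HIT, frames=[1,5,3]
Step 4: ref 2 -> FAULT, evict 1, frames=[2,5,3]
Step 5: ref 5 -> HIT, frames=[2,5,3]
Step 6: ref 3 -> HIT, frames=[2,5,3]
Step 7: ref 3 -> HIT, frames=[2,5,3]
Step 8: ref 3 -> HIT, frames=[2,5,3]
Step 9: ref 1 -> FAULT, evict 2, frames=[1,5,3]
At step 9: evicted page 2

Answer: 2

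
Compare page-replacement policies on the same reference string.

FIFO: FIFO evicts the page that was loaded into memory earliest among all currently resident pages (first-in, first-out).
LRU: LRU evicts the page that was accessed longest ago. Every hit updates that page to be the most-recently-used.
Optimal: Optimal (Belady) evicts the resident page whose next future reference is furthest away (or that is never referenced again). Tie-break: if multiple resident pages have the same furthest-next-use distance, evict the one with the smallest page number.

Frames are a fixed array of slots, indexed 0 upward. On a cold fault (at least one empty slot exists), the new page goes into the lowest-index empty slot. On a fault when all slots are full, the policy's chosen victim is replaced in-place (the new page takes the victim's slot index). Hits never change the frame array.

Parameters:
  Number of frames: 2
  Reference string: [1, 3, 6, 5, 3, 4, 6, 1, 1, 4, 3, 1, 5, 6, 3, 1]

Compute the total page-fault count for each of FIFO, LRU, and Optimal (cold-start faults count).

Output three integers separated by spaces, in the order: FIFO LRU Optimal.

Answer: 15 15 11

Derivation:
--- FIFO ---
  step 0: ref 1 -> FAULT, frames=[1,-] (faults so far: 1)
  step 1: ref 3 -> FAULT, frames=[1,3] (faults so far: 2)
  step 2: ref 6 -> FAULT, evict 1, frames=[6,3] (faults so far: 3)
  step 3: ref 5 -> FAULT, evict 3, frames=[6,5] (faults so far: 4)
  step 4: ref 3 -> FAULT, evict 6, frames=[3,5] (faults so far: 5)
  step 5: ref 4 -> FAULT, evict 5, frames=[3,4] (faults so far: 6)
  step 6: ref 6 -> FAULT, evict 3, frames=[6,4] (faults so far: 7)
  step 7: ref 1 -> FAULT, evict 4, frames=[6,1] (faults so far: 8)
  step 8: ref 1 -> HIT, frames=[6,1] (faults so far: 8)
  step 9: ref 4 -> FAULT, evict 6, frames=[4,1] (faults so far: 9)
  step 10: ref 3 -> FAULT, evict 1, frames=[4,3] (faults so far: 10)
  step 11: ref 1 -> FAULT, evict 4, frames=[1,3] (faults so far: 11)
  step 12: ref 5 -> FAULT, evict 3, frames=[1,5] (faults so far: 12)
  step 13: ref 6 -> FAULT, evict 1, frames=[6,5] (faults so far: 13)
  step 14: ref 3 -> FAULT, evict 5, frames=[6,3] (faults so far: 14)
  step 15: ref 1 -> FAULT, evict 6, frames=[1,3] (faults so far: 15)
  FIFO total faults: 15
--- LRU ---
  step 0: ref 1 -> FAULT, frames=[1,-] (faults so far: 1)
  step 1: ref 3 -> FAULT, frames=[1,3] (faults so far: 2)
  step 2: ref 6 -> FAULT, evict 1, frames=[6,3] (faults so far: 3)
  step 3: ref 5 -> FAULT, evict 3, frames=[6,5] (faults so far: 4)
  step 4: ref 3 -> FAULT, evict 6, frames=[3,5] (faults so far: 5)
  step 5: ref 4 -> FAULT, evict 5, frames=[3,4] (faults so far: 6)
  step 6: ref 6 -> FAULT, evict 3, frames=[6,4] (faults so far: 7)
  step 7: ref 1 -> FAULT, evict 4, frames=[6,1] (faults so far: 8)
  step 8: ref 1 -> HIT, frames=[6,1] (faults so far: 8)
  step 9: ref 4 -> FAULT, evict 6, frames=[4,1] (faults so far: 9)
  step 10: ref 3 -> FAULT, evict 1, frames=[4,3] (faults so far: 10)
  step 11: ref 1 -> FAULT, evict 4, frames=[1,3] (faults so far: 11)
  step 12: ref 5 -> FAULT, evict 3, frames=[1,5] (faults so far: 12)
  step 13: ref 6 -> FAULT, evict 1, frames=[6,5] (faults so far: 13)
  step 14: ref 3 -> FAULT, evict 5, frames=[6,3] (faults so far: 14)
  step 15: ref 1 -> FAULT, evict 6, frames=[1,3] (faults so far: 15)
  LRU total faults: 15
--- Optimal ---
  step 0: ref 1 -> FAULT, frames=[1,-] (faults so far: 1)
  step 1: ref 3 -> FAULT, frames=[1,3] (faults so far: 2)
  step 2: ref 6 -> FAULT, evict 1, frames=[6,3] (faults so far: 3)
  step 3: ref 5 -> FAULT, evict 6, frames=[5,3] (faults so far: 4)
  step 4: ref 3 -> HIT, frames=[5,3] (faults so far: 4)
  step 5: ref 4 -> FAULT, evict 5, frames=[4,3] (faults so far: 5)
  step 6: ref 6 -> FAULT, evict 3, frames=[4,6] (faults so far: 6)
  step 7: ref 1 -> FAULT, evict 6, frames=[4,1] (faults so far: 7)
  step 8: ref 1 -> HIT, frames=[4,1] (faults so far: 7)
  step 9: ref 4 -> HIT, frames=[4,1] (faults so far: 7)
  step 10: ref 3 -> FAULT, evict 4, frames=[3,1] (faults so far: 8)
  step 11: ref 1 -> HIT, frames=[3,1] (faults so far: 8)
  step 12: ref 5 -> FAULT, evict 1, frames=[3,5] (faults so far: 9)
  step 13: ref 6 -> FAULT, evict 5, frames=[3,6] (faults so far: 10)
  step 14: ref 3 -> HIT, frames=[3,6] (faults so far: 10)
  step 15: ref 1 -> FAULT, evict 3, frames=[1,6] (faults so far: 11)
  Optimal total faults: 11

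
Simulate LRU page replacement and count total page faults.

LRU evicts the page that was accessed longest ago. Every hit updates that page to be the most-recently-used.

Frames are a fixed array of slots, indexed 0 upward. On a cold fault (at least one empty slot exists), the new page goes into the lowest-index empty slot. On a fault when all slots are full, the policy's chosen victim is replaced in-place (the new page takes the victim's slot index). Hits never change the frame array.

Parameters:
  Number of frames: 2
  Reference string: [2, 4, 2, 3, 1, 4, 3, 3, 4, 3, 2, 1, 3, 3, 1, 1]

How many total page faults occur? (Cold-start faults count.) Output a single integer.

Step 0: ref 2 → FAULT, frames=[2,-]
Step 1: ref 4 → FAULT, frames=[2,4]
Step 2: ref 2 → HIT, frames=[2,4]
Step 3: ref 3 → FAULT (evict 4), frames=[2,3]
Step 4: ref 1 → FAULT (evict 2), frames=[1,3]
Step 5: ref 4 → FAULT (evict 3), frames=[1,4]
Step 6: ref 3 → FAULT (evict 1), frames=[3,4]
Step 7: ref 3 → HIT, frames=[3,4]
Step 8: ref 4 → HIT, frames=[3,4]
Step 9: ref 3 → HIT, frames=[3,4]
Step 10: ref 2 → FAULT (evict 4), frames=[3,2]
Step 11: ref 1 → FAULT (evict 3), frames=[1,2]
Step 12: ref 3 → FAULT (evict 2), frames=[1,3]
Step 13: ref 3 → HIT, frames=[1,3]
Step 14: ref 1 → HIT, frames=[1,3]
Step 15: ref 1 → HIT, frames=[1,3]
Total faults: 9

Answer: 9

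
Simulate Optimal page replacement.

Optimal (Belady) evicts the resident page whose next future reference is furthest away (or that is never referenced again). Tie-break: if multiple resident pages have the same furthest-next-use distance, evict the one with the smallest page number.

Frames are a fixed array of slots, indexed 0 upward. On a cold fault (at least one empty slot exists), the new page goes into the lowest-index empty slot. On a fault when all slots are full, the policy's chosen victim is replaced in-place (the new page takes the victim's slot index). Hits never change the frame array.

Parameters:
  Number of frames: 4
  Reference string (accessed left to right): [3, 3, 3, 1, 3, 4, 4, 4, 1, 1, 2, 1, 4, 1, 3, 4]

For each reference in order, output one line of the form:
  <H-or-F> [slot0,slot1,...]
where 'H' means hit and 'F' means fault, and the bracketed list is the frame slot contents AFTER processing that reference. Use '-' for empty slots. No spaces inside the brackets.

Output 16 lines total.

F [3,-,-,-]
H [3,-,-,-]
H [3,-,-,-]
F [3,1,-,-]
H [3,1,-,-]
F [3,1,4,-]
H [3,1,4,-]
H [3,1,4,-]
H [3,1,4,-]
H [3,1,4,-]
F [3,1,4,2]
H [3,1,4,2]
H [3,1,4,2]
H [3,1,4,2]
H [3,1,4,2]
H [3,1,4,2]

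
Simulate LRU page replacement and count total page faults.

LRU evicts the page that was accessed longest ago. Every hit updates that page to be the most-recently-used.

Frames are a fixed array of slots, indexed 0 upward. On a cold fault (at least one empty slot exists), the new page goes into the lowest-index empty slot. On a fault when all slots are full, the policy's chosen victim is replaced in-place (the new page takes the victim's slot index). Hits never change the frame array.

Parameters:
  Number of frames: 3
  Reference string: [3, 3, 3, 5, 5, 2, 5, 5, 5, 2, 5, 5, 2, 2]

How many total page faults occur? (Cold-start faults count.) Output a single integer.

Step 0: ref 3 → FAULT, frames=[3,-,-]
Step 1: ref 3 → HIT, frames=[3,-,-]
Step 2: ref 3 → HIT, frames=[3,-,-]
Step 3: ref 5 → FAULT, frames=[3,5,-]
Step 4: ref 5 → HIT, frames=[3,5,-]
Step 5: ref 2 → FAULT, frames=[3,5,2]
Step 6: ref 5 → HIT, frames=[3,5,2]
Step 7: ref 5 → HIT, frames=[3,5,2]
Step 8: ref 5 → HIT, frames=[3,5,2]
Step 9: ref 2 → HIT, frames=[3,5,2]
Step 10: ref 5 → HIT, frames=[3,5,2]
Step 11: ref 5 → HIT, frames=[3,5,2]
Step 12: ref 2 → HIT, frames=[3,5,2]
Step 13: ref 2 → HIT, frames=[3,5,2]
Total faults: 3

Answer: 3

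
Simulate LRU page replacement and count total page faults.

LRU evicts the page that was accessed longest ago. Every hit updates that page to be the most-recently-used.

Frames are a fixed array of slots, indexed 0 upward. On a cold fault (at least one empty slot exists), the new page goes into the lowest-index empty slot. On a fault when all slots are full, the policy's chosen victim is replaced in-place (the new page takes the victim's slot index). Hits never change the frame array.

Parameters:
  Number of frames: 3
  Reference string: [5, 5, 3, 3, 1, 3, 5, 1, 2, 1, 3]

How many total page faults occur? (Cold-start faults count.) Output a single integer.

Answer: 5

Derivation:
Step 0: ref 5 → FAULT, frames=[5,-,-]
Step 1: ref 5 → HIT, frames=[5,-,-]
Step 2: ref 3 → FAULT, frames=[5,3,-]
Step 3: ref 3 → HIT, frames=[5,3,-]
Step 4: ref 1 → FAULT, frames=[5,3,1]
Step 5: ref 3 → HIT, frames=[5,3,1]
Step 6: ref 5 → HIT, frames=[5,3,1]
Step 7: ref 1 → HIT, frames=[5,3,1]
Step 8: ref 2 → FAULT (evict 3), frames=[5,2,1]
Step 9: ref 1 → HIT, frames=[5,2,1]
Step 10: ref 3 → FAULT (evict 5), frames=[3,2,1]
Total faults: 5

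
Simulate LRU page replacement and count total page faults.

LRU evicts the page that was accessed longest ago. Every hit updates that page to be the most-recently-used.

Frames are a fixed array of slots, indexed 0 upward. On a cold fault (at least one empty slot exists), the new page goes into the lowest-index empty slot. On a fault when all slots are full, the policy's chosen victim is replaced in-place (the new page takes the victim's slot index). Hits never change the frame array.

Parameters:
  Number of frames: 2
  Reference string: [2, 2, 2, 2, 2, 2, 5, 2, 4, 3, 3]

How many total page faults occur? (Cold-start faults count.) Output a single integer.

Answer: 4

Derivation:
Step 0: ref 2 → FAULT, frames=[2,-]
Step 1: ref 2 → HIT, frames=[2,-]
Step 2: ref 2 → HIT, frames=[2,-]
Step 3: ref 2 → HIT, frames=[2,-]
Step 4: ref 2 → HIT, frames=[2,-]
Step 5: ref 2 → HIT, frames=[2,-]
Step 6: ref 5 → FAULT, frames=[2,5]
Step 7: ref 2 → HIT, frames=[2,5]
Step 8: ref 4 → FAULT (evict 5), frames=[2,4]
Step 9: ref 3 → FAULT (evict 2), frames=[3,4]
Step 10: ref 3 → HIT, frames=[3,4]
Total faults: 4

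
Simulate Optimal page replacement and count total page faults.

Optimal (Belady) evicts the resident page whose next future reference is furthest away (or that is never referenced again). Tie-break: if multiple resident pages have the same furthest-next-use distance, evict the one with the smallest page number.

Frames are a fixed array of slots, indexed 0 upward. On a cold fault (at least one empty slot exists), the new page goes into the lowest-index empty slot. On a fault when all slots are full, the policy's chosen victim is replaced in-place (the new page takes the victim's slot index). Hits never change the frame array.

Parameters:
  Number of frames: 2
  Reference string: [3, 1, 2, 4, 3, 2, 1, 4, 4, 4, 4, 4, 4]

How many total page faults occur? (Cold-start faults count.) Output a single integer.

Step 0: ref 3 → FAULT, frames=[3,-]
Step 1: ref 1 → FAULT, frames=[3,1]
Step 2: ref 2 → FAULT (evict 1), frames=[3,2]
Step 3: ref 4 → FAULT (evict 2), frames=[3,4]
Step 4: ref 3 → HIT, frames=[3,4]
Step 5: ref 2 → FAULT (evict 3), frames=[2,4]
Step 6: ref 1 → FAULT (evict 2), frames=[1,4]
Step 7: ref 4 → HIT, frames=[1,4]
Step 8: ref 4 → HIT, frames=[1,4]
Step 9: ref 4 → HIT, frames=[1,4]
Step 10: ref 4 → HIT, frames=[1,4]
Step 11: ref 4 → HIT, frames=[1,4]
Step 12: ref 4 → HIT, frames=[1,4]
Total faults: 6

Answer: 6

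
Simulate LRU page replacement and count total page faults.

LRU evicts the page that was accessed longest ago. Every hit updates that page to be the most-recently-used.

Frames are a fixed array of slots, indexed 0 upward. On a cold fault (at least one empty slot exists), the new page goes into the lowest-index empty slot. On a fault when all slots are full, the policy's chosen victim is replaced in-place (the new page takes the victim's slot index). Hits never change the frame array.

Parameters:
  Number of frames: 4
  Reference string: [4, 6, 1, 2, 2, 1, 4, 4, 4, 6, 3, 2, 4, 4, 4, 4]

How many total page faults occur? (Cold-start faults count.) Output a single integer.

Answer: 6

Derivation:
Step 0: ref 4 → FAULT, frames=[4,-,-,-]
Step 1: ref 6 → FAULT, frames=[4,6,-,-]
Step 2: ref 1 → FAULT, frames=[4,6,1,-]
Step 3: ref 2 → FAULT, frames=[4,6,1,2]
Step 4: ref 2 → HIT, frames=[4,6,1,2]
Step 5: ref 1 → HIT, frames=[4,6,1,2]
Step 6: ref 4 → HIT, frames=[4,6,1,2]
Step 7: ref 4 → HIT, frames=[4,6,1,2]
Step 8: ref 4 → HIT, frames=[4,6,1,2]
Step 9: ref 6 → HIT, frames=[4,6,1,2]
Step 10: ref 3 → FAULT (evict 2), frames=[4,6,1,3]
Step 11: ref 2 → FAULT (evict 1), frames=[4,6,2,3]
Step 12: ref 4 → HIT, frames=[4,6,2,3]
Step 13: ref 4 → HIT, frames=[4,6,2,3]
Step 14: ref 4 → HIT, frames=[4,6,2,3]
Step 15: ref 4 → HIT, frames=[4,6,2,3]
Total faults: 6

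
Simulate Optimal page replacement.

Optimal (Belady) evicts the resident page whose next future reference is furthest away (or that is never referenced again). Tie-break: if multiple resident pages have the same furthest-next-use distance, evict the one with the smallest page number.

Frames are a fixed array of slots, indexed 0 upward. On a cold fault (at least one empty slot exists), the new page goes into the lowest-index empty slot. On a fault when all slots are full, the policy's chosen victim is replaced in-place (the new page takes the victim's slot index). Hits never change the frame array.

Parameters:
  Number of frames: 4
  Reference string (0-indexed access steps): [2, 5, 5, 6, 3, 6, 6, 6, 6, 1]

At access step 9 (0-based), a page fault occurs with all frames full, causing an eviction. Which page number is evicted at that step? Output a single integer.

Step 0: ref 2 -> FAULT, frames=[2,-,-,-]
Step 1: ref 5 -> FAULT, frames=[2,5,-,-]
Step 2: ref 5 -> HIT, frames=[2,5,-,-]
Step 3: ref 6 -> FAULT, frames=[2,5,6,-]
Step 4: ref 3 -> FAULT, frames=[2,5,6,3]
Step 5: ref 6 -> HIT, frames=[2,5,6,3]
Step 6: ref 6 -> HIT, frames=[2,5,6,3]
Step 7: ref 6 -> HIT, frames=[2,5,6,3]
Step 8: ref 6 -> HIT, frames=[2,5,6,3]
Step 9: ref 1 -> FAULT, evict 2, frames=[1,5,6,3]
At step 9: evicted page 2

Answer: 2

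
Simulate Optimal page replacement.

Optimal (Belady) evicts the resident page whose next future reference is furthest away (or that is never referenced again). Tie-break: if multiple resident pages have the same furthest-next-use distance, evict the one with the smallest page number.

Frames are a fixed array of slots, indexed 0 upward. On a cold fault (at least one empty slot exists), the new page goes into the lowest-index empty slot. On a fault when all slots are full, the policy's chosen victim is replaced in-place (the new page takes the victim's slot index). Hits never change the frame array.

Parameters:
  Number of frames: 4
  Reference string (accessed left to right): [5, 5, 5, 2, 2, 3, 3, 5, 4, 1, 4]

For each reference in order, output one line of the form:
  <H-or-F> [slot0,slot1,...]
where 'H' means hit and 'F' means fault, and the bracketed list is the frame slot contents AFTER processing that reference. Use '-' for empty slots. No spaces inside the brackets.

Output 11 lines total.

F [5,-,-,-]
H [5,-,-,-]
H [5,-,-,-]
F [5,2,-,-]
H [5,2,-,-]
F [5,2,3,-]
H [5,2,3,-]
H [5,2,3,-]
F [5,2,3,4]
F [5,1,3,4]
H [5,1,3,4]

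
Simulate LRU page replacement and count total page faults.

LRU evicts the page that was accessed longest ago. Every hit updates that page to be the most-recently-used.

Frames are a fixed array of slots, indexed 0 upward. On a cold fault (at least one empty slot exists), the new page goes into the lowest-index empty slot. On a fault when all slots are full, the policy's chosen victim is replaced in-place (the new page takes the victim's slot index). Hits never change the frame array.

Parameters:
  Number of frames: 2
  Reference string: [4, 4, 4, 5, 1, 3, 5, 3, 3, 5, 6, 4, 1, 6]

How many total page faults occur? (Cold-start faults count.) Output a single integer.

Answer: 9

Derivation:
Step 0: ref 4 → FAULT, frames=[4,-]
Step 1: ref 4 → HIT, frames=[4,-]
Step 2: ref 4 → HIT, frames=[4,-]
Step 3: ref 5 → FAULT, frames=[4,5]
Step 4: ref 1 → FAULT (evict 4), frames=[1,5]
Step 5: ref 3 → FAULT (evict 5), frames=[1,3]
Step 6: ref 5 → FAULT (evict 1), frames=[5,3]
Step 7: ref 3 → HIT, frames=[5,3]
Step 8: ref 3 → HIT, frames=[5,3]
Step 9: ref 5 → HIT, frames=[5,3]
Step 10: ref 6 → FAULT (evict 3), frames=[5,6]
Step 11: ref 4 → FAULT (evict 5), frames=[4,6]
Step 12: ref 1 → FAULT (evict 6), frames=[4,1]
Step 13: ref 6 → FAULT (evict 4), frames=[6,1]
Total faults: 9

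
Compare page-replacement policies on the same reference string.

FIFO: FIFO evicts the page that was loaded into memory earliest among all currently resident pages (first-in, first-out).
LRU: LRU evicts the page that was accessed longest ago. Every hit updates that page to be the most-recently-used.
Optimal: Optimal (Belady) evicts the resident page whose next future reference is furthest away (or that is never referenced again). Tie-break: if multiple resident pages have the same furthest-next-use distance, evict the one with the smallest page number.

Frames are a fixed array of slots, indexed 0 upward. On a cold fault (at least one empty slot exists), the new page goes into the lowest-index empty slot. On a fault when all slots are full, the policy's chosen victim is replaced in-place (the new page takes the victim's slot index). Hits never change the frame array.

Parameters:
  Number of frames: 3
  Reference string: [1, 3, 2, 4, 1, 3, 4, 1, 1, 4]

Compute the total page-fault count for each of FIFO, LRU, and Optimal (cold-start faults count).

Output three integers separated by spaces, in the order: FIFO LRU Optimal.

--- FIFO ---
  step 0: ref 1 -> FAULT, frames=[1,-,-] (faults so far: 1)
  step 1: ref 3 -> FAULT, frames=[1,3,-] (faults so far: 2)
  step 2: ref 2 -> FAULT, frames=[1,3,2] (faults so far: 3)
  step 3: ref 4 -> FAULT, evict 1, frames=[4,3,2] (faults so far: 4)
  step 4: ref 1 -> FAULT, evict 3, frames=[4,1,2] (faults so far: 5)
  step 5: ref 3 -> FAULT, evict 2, frames=[4,1,3] (faults so far: 6)
  step 6: ref 4 -> HIT, frames=[4,1,3] (faults so far: 6)
  step 7: ref 1 -> HIT, frames=[4,1,3] (faults so far: 6)
  step 8: ref 1 -> HIT, frames=[4,1,3] (faults so far: 6)
  step 9: ref 4 -> HIT, frames=[4,1,3] (faults so far: 6)
  FIFO total faults: 6
--- LRU ---
  step 0: ref 1 -> FAULT, frames=[1,-,-] (faults so far: 1)
  step 1: ref 3 -> FAULT, frames=[1,3,-] (faults so far: 2)
  step 2: ref 2 -> FAULT, frames=[1,3,2] (faults so far: 3)
  step 3: ref 4 -> FAULT, evict 1, frames=[4,3,2] (faults so far: 4)
  step 4: ref 1 -> FAULT, evict 3, frames=[4,1,2] (faults so far: 5)
  step 5: ref 3 -> FAULT, evict 2, frames=[4,1,3] (faults so far: 6)
  step 6: ref 4 -> HIT, frames=[4,1,3] (faults so far: 6)
  step 7: ref 1 -> HIT, frames=[4,1,3] (faults so far: 6)
  step 8: ref 1 -> HIT, frames=[4,1,3] (faults so far: 6)
  step 9: ref 4 -> HIT, frames=[4,1,3] (faults so far: 6)
  LRU total faults: 6
--- Optimal ---
  step 0: ref 1 -> FAULT, frames=[1,-,-] (faults so far: 1)
  step 1: ref 3 -> FAULT, frames=[1,3,-] (faults so far: 2)
  step 2: ref 2 -> FAULT, frames=[1,3,2] (faults so far: 3)
  step 3: ref 4 -> FAULT, evict 2, frames=[1,3,4] (faults so far: 4)
  step 4: ref 1 -> HIT, frames=[1,3,4] (faults so far: 4)
  step 5: ref 3 -> HIT, frames=[1,3,4] (faults so far: 4)
  step 6: ref 4 -> HIT, frames=[1,3,4] (faults so far: 4)
  step 7: ref 1 -> HIT, frames=[1,3,4] (faults so far: 4)
  step 8: ref 1 -> HIT, frames=[1,3,4] (faults so far: 4)
  step 9: ref 4 -> HIT, frames=[1,3,4] (faults so far: 4)
  Optimal total faults: 4

Answer: 6 6 4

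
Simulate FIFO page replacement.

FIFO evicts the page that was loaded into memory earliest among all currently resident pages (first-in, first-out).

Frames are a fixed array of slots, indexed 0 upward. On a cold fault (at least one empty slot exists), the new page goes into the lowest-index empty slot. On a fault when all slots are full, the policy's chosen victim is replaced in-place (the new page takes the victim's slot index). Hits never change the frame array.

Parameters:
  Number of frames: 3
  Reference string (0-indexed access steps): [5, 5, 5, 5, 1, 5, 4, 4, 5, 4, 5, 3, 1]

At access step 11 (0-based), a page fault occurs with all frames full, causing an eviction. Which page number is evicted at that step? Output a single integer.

Answer: 5

Derivation:
Step 0: ref 5 -> FAULT, frames=[5,-,-]
Step 1: ref 5 -> HIT, frames=[5,-,-]
Step 2: ref 5 -> HIT, frames=[5,-,-]
Step 3: ref 5 -> HIT, frames=[5,-,-]
Step 4: ref 1 -> FAULT, frames=[5,1,-]
Step 5: ref 5 -> HIT, frames=[5,1,-]
Step 6: ref 4 -> FAULT, frames=[5,1,4]
Step 7: ref 4 -> HIT, frames=[5,1,4]
Step 8: ref 5 -> HIT, frames=[5,1,4]
Step 9: ref 4 -> HIT, frames=[5,1,4]
Step 10: ref 5 -> HIT, frames=[5,1,4]
Step 11: ref 3 -> FAULT, evict 5, frames=[3,1,4]
At step 11: evicted page 5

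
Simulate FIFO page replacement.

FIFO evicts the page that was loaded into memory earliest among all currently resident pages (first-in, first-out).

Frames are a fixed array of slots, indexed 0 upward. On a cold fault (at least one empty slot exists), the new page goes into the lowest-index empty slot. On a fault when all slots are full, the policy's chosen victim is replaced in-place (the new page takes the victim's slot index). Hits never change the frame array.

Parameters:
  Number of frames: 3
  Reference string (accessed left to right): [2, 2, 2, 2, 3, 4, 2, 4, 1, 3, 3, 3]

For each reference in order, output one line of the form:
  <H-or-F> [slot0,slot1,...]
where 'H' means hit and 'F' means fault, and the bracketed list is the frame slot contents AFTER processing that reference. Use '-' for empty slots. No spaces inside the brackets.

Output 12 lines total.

F [2,-,-]
H [2,-,-]
H [2,-,-]
H [2,-,-]
F [2,3,-]
F [2,3,4]
H [2,3,4]
H [2,3,4]
F [1,3,4]
H [1,3,4]
H [1,3,4]
H [1,3,4]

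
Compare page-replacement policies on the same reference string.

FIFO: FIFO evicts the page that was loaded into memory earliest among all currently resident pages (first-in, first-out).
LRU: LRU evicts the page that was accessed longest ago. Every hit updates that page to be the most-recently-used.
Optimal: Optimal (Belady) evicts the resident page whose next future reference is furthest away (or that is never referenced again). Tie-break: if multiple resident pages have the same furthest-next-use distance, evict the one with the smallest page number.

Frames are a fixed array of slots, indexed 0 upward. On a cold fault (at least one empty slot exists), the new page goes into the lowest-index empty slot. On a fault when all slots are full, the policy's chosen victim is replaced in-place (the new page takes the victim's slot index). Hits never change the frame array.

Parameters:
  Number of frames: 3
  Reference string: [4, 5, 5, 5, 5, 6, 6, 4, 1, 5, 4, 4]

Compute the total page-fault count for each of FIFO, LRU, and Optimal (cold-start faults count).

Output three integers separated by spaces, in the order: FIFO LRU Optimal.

--- FIFO ---
  step 0: ref 4 -> FAULT, frames=[4,-,-] (faults so far: 1)
  step 1: ref 5 -> FAULT, frames=[4,5,-] (faults so far: 2)
  step 2: ref 5 -> HIT, frames=[4,5,-] (faults so far: 2)
  step 3: ref 5 -> HIT, frames=[4,5,-] (faults so far: 2)
  step 4: ref 5 -> HIT, frames=[4,5,-] (faults so far: 2)
  step 5: ref 6 -> FAULT, frames=[4,5,6] (faults so far: 3)
  step 6: ref 6 -> HIT, frames=[4,5,6] (faults so far: 3)
  step 7: ref 4 -> HIT, frames=[4,5,6] (faults so far: 3)
  step 8: ref 1 -> FAULT, evict 4, frames=[1,5,6] (faults so far: 4)
  step 9: ref 5 -> HIT, frames=[1,5,6] (faults so far: 4)
  step 10: ref 4 -> FAULT, evict 5, frames=[1,4,6] (faults so far: 5)
  step 11: ref 4 -> HIT, frames=[1,4,6] (faults so far: 5)
  FIFO total faults: 5
--- LRU ---
  step 0: ref 4 -> FAULT, frames=[4,-,-] (faults so far: 1)
  step 1: ref 5 -> FAULT, frames=[4,5,-] (faults so far: 2)
  step 2: ref 5 -> HIT, frames=[4,5,-] (faults so far: 2)
  step 3: ref 5 -> HIT, frames=[4,5,-] (faults so far: 2)
  step 4: ref 5 -> HIT, frames=[4,5,-] (faults so far: 2)
  step 5: ref 6 -> FAULT, frames=[4,5,6] (faults so far: 3)
  step 6: ref 6 -> HIT, frames=[4,5,6] (faults so far: 3)
  step 7: ref 4 -> HIT, frames=[4,5,6] (faults so far: 3)
  step 8: ref 1 -> FAULT, evict 5, frames=[4,1,6] (faults so far: 4)
  step 9: ref 5 -> FAULT, evict 6, frames=[4,1,5] (faults so far: 5)
  step 10: ref 4 -> HIT, frames=[4,1,5] (faults so far: 5)
  step 11: ref 4 -> HIT, frames=[4,1,5] (faults so far: 5)
  LRU total faults: 5
--- Optimal ---
  step 0: ref 4 -> FAULT, frames=[4,-,-] (faults so far: 1)
  step 1: ref 5 -> FAULT, frames=[4,5,-] (faults so far: 2)
  step 2: ref 5 -> HIT, frames=[4,5,-] (faults so far: 2)
  step 3: ref 5 -> HIT, frames=[4,5,-] (faults so far: 2)
  step 4: ref 5 -> HIT, frames=[4,5,-] (faults so far: 2)
  step 5: ref 6 -> FAULT, frames=[4,5,6] (faults so far: 3)
  step 6: ref 6 -> HIT, frames=[4,5,6] (faults so far: 3)
  step 7: ref 4 -> HIT, frames=[4,5,6] (faults so far: 3)
  step 8: ref 1 -> FAULT, evict 6, frames=[4,5,1] (faults so far: 4)
  step 9: ref 5 -> HIT, frames=[4,5,1] (faults so far: 4)
  step 10: ref 4 -> HIT, frames=[4,5,1] (faults so far: 4)
  step 11: ref 4 -> HIT, frames=[4,5,1] (faults so far: 4)
  Optimal total faults: 4

Answer: 5 5 4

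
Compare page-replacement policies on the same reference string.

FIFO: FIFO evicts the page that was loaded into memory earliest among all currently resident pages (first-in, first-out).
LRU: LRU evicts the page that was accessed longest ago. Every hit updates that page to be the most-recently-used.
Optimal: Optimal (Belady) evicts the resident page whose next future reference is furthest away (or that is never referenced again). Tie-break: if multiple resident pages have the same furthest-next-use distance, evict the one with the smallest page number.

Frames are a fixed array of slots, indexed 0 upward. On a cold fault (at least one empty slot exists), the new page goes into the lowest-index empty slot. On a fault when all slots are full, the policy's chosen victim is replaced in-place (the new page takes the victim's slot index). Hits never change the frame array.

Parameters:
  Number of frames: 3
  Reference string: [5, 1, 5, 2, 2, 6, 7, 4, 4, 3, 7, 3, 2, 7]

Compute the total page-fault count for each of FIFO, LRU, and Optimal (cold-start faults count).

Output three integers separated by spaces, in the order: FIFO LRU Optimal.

Answer: 9 8 7

Derivation:
--- FIFO ---
  step 0: ref 5 -> FAULT, frames=[5,-,-] (faults so far: 1)
  step 1: ref 1 -> FAULT, frames=[5,1,-] (faults so far: 2)
  step 2: ref 5 -> HIT, frames=[5,1,-] (faults so far: 2)
  step 3: ref 2 -> FAULT, frames=[5,1,2] (faults so far: 3)
  step 4: ref 2 -> HIT, frames=[5,1,2] (faults so far: 3)
  step 5: ref 6 -> FAULT, evict 5, frames=[6,1,2] (faults so far: 4)
  step 6: ref 7 -> FAULT, evict 1, frames=[6,7,2] (faults so far: 5)
  step 7: ref 4 -> FAULT, evict 2, frames=[6,7,4] (faults so far: 6)
  step 8: ref 4 -> HIT, frames=[6,7,4] (faults so far: 6)
  step 9: ref 3 -> FAULT, evict 6, frames=[3,7,4] (faults so far: 7)
  step 10: ref 7 -> HIT, frames=[3,7,4] (faults so far: 7)
  step 11: ref 3 -> HIT, frames=[3,7,4] (faults so far: 7)
  step 12: ref 2 -> FAULT, evict 7, frames=[3,2,4] (faults so far: 8)
  step 13: ref 7 -> FAULT, evict 4, frames=[3,2,7] (faults so far: 9)
  FIFO total faults: 9
--- LRU ---
  step 0: ref 5 -> FAULT, frames=[5,-,-] (faults so far: 1)
  step 1: ref 1 -> FAULT, frames=[5,1,-] (faults so far: 2)
  step 2: ref 5 -> HIT, frames=[5,1,-] (faults so far: 2)
  step 3: ref 2 -> FAULT, frames=[5,1,2] (faults so far: 3)
  step 4: ref 2 -> HIT, frames=[5,1,2] (faults so far: 3)
  step 5: ref 6 -> FAULT, evict 1, frames=[5,6,2] (faults so far: 4)
  step 6: ref 7 -> FAULT, evict 5, frames=[7,6,2] (faults so far: 5)
  step 7: ref 4 -> FAULT, evict 2, frames=[7,6,4] (faults so far: 6)
  step 8: ref 4 -> HIT, frames=[7,6,4] (faults so far: 6)
  step 9: ref 3 -> FAULT, evict 6, frames=[7,3,4] (faults so far: 7)
  step 10: ref 7 -> HIT, frames=[7,3,4] (faults so far: 7)
  step 11: ref 3 -> HIT, frames=[7,3,4] (faults so far: 7)
  step 12: ref 2 -> FAULT, evict 4, frames=[7,3,2] (faults so far: 8)
  step 13: ref 7 -> HIT, frames=[7,3,2] (faults so far: 8)
  LRU total faults: 8
--- Optimal ---
  step 0: ref 5 -> FAULT, frames=[5,-,-] (faults so far: 1)
  step 1: ref 1 -> FAULT, frames=[5,1,-] (faults so far: 2)
  step 2: ref 5 -> HIT, frames=[5,1,-] (faults so far: 2)
  step 3: ref 2 -> FAULT, frames=[5,1,2] (faults so far: 3)
  step 4: ref 2 -> HIT, frames=[5,1,2] (faults so far: 3)
  step 5: ref 6 -> FAULT, evict 1, frames=[5,6,2] (faults so far: 4)
  step 6: ref 7 -> FAULT, evict 5, frames=[7,6,2] (faults so far: 5)
  step 7: ref 4 -> FAULT, evict 6, frames=[7,4,2] (faults so far: 6)
  step 8: ref 4 -> HIT, frames=[7,4,2] (faults so far: 6)
  step 9: ref 3 -> FAULT, evict 4, frames=[7,3,2] (faults so far: 7)
  step 10: ref 7 -> HIT, frames=[7,3,2] (faults so far: 7)
  step 11: ref 3 -> HIT, frames=[7,3,2] (faults so far: 7)
  step 12: ref 2 -> HIT, frames=[7,3,2] (faults so far: 7)
  step 13: ref 7 -> HIT, frames=[7,3,2] (faults so far: 7)
  Optimal total faults: 7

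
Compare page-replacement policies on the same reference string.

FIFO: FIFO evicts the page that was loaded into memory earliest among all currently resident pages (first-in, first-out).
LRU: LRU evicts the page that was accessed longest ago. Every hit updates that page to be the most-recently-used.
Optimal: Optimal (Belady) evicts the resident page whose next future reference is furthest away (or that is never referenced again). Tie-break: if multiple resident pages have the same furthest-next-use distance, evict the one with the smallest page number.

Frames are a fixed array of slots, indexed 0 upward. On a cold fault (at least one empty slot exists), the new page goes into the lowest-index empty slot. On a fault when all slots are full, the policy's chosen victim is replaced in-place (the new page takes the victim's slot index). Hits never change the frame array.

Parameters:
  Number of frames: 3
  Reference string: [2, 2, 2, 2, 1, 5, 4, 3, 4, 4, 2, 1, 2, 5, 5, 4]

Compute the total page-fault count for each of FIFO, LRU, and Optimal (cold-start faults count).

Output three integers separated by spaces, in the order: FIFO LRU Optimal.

Answer: 9 9 7

Derivation:
--- FIFO ---
  step 0: ref 2 -> FAULT, frames=[2,-,-] (faults so far: 1)
  step 1: ref 2 -> HIT, frames=[2,-,-] (faults so far: 1)
  step 2: ref 2 -> HIT, frames=[2,-,-] (faults so far: 1)
  step 3: ref 2 -> HIT, frames=[2,-,-] (faults so far: 1)
  step 4: ref 1 -> FAULT, frames=[2,1,-] (faults so far: 2)
  step 5: ref 5 -> FAULT, frames=[2,1,5] (faults so far: 3)
  step 6: ref 4 -> FAULT, evict 2, frames=[4,1,5] (faults so far: 4)
  step 7: ref 3 -> FAULT, evict 1, frames=[4,3,5] (faults so far: 5)
  step 8: ref 4 -> HIT, frames=[4,3,5] (faults so far: 5)
  step 9: ref 4 -> HIT, frames=[4,3,5] (faults so far: 5)
  step 10: ref 2 -> FAULT, evict 5, frames=[4,3,2] (faults so far: 6)
  step 11: ref 1 -> FAULT, evict 4, frames=[1,3,2] (faults so far: 7)
  step 12: ref 2 -> HIT, frames=[1,3,2] (faults so far: 7)
  step 13: ref 5 -> FAULT, evict 3, frames=[1,5,2] (faults so far: 8)
  step 14: ref 5 -> HIT, frames=[1,5,2] (faults so far: 8)
  step 15: ref 4 -> FAULT, evict 2, frames=[1,5,4] (faults so far: 9)
  FIFO total faults: 9
--- LRU ---
  step 0: ref 2 -> FAULT, frames=[2,-,-] (faults so far: 1)
  step 1: ref 2 -> HIT, frames=[2,-,-] (faults so far: 1)
  step 2: ref 2 -> HIT, frames=[2,-,-] (faults so far: 1)
  step 3: ref 2 -> HIT, frames=[2,-,-] (faults so far: 1)
  step 4: ref 1 -> FAULT, frames=[2,1,-] (faults so far: 2)
  step 5: ref 5 -> FAULT, frames=[2,1,5] (faults so far: 3)
  step 6: ref 4 -> FAULT, evict 2, frames=[4,1,5] (faults so far: 4)
  step 7: ref 3 -> FAULT, evict 1, frames=[4,3,5] (faults so far: 5)
  step 8: ref 4 -> HIT, frames=[4,3,5] (faults so far: 5)
  step 9: ref 4 -> HIT, frames=[4,3,5] (faults so far: 5)
  step 10: ref 2 -> FAULT, evict 5, frames=[4,3,2] (faults so far: 6)
  step 11: ref 1 -> FAULT, evict 3, frames=[4,1,2] (faults so far: 7)
  step 12: ref 2 -> HIT, frames=[4,1,2] (faults so far: 7)
  step 13: ref 5 -> FAULT, evict 4, frames=[5,1,2] (faults so far: 8)
  step 14: ref 5 -> HIT, frames=[5,1,2] (faults so far: 8)
  step 15: ref 4 -> FAULT, evict 1, frames=[5,4,2] (faults so far: 9)
  LRU total faults: 9
--- Optimal ---
  step 0: ref 2 -> FAULT, frames=[2,-,-] (faults so far: 1)
  step 1: ref 2 -> HIT, frames=[2,-,-] (faults so far: 1)
  step 2: ref 2 -> HIT, frames=[2,-,-] (faults so far: 1)
  step 3: ref 2 -> HIT, frames=[2,-,-] (faults so far: 1)
  step 4: ref 1 -> FAULT, frames=[2,1,-] (faults so far: 2)
  step 5: ref 5 -> FAULT, frames=[2,1,5] (faults so far: 3)
  step 6: ref 4 -> FAULT, evict 5, frames=[2,1,4] (faults so far: 4)
  step 7: ref 3 -> FAULT, evict 1, frames=[2,3,4] (faults so far: 5)
  step 8: ref 4 -> HIT, frames=[2,3,4] (faults so far: 5)
  step 9: ref 4 -> HIT, frames=[2,3,4] (faults so far: 5)
  step 10: ref 2 -> HIT, frames=[2,3,4] (faults so far: 5)
  step 11: ref 1 -> FAULT, evict 3, frames=[2,1,4] (faults so far: 6)
  step 12: ref 2 -> HIT, frames=[2,1,4] (faults so far: 6)
  step 13: ref 5 -> FAULT, evict 1, frames=[2,5,4] (faults so far: 7)
  step 14: ref 5 -> HIT, frames=[2,5,4] (faults so far: 7)
  step 15: ref 4 -> HIT, frames=[2,5,4] (faults so far: 7)
  Optimal total faults: 7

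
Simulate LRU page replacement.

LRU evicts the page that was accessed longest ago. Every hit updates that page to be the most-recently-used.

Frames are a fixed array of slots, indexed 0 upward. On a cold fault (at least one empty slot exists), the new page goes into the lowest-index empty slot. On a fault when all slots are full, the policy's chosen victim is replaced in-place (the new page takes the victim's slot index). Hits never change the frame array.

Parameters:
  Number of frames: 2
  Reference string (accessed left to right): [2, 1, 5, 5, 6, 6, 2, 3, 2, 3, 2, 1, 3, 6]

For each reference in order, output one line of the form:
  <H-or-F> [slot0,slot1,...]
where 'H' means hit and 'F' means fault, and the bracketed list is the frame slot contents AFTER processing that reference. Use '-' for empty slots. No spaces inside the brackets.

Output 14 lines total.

F [2,-]
F [2,1]
F [5,1]
H [5,1]
F [5,6]
H [5,6]
F [2,6]
F [2,3]
H [2,3]
H [2,3]
H [2,3]
F [2,1]
F [3,1]
F [3,6]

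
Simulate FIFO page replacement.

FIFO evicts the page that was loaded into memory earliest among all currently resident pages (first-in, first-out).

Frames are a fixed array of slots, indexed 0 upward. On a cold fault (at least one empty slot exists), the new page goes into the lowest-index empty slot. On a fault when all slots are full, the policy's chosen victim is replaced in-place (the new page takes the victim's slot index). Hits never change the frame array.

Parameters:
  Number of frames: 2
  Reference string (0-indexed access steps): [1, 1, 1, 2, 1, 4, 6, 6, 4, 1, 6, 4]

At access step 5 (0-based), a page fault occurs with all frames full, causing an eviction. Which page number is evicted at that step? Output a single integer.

Answer: 1

Derivation:
Step 0: ref 1 -> FAULT, frames=[1,-]
Step 1: ref 1 -> HIT, frames=[1,-]
Step 2: ref 1 -> HIT, frames=[1,-]
Step 3: ref 2 -> FAULT, frames=[1,2]
Step 4: ref 1 -> HIT, frames=[1,2]
Step 5: ref 4 -> FAULT, evict 1, frames=[4,2]
At step 5: evicted page 1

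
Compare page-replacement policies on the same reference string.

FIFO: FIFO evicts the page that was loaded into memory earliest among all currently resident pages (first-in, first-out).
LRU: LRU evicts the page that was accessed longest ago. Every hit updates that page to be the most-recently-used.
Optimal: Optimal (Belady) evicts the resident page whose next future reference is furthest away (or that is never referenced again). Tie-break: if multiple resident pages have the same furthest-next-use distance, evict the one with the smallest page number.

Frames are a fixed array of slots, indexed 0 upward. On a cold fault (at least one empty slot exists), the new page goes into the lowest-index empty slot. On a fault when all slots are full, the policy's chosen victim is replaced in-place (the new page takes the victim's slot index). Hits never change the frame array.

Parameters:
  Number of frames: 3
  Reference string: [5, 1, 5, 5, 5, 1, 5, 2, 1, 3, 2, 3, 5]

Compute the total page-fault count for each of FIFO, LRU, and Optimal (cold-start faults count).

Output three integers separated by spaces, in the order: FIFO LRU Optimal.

Answer: 5 5 4

Derivation:
--- FIFO ---
  step 0: ref 5 -> FAULT, frames=[5,-,-] (faults so far: 1)
  step 1: ref 1 -> FAULT, frames=[5,1,-] (faults so far: 2)
  step 2: ref 5 -> HIT, frames=[5,1,-] (faults so far: 2)
  step 3: ref 5 -> HIT, frames=[5,1,-] (faults so far: 2)
  step 4: ref 5 -> HIT, frames=[5,1,-] (faults so far: 2)
  step 5: ref 1 -> HIT, frames=[5,1,-] (faults so far: 2)
  step 6: ref 5 -> HIT, frames=[5,1,-] (faults so far: 2)
  step 7: ref 2 -> FAULT, frames=[5,1,2] (faults so far: 3)
  step 8: ref 1 -> HIT, frames=[5,1,2] (faults so far: 3)
  step 9: ref 3 -> FAULT, evict 5, frames=[3,1,2] (faults so far: 4)
  step 10: ref 2 -> HIT, frames=[3,1,2] (faults so far: 4)
  step 11: ref 3 -> HIT, frames=[3,1,2] (faults so far: 4)
  step 12: ref 5 -> FAULT, evict 1, frames=[3,5,2] (faults so far: 5)
  FIFO total faults: 5
--- LRU ---
  step 0: ref 5 -> FAULT, frames=[5,-,-] (faults so far: 1)
  step 1: ref 1 -> FAULT, frames=[5,1,-] (faults so far: 2)
  step 2: ref 5 -> HIT, frames=[5,1,-] (faults so far: 2)
  step 3: ref 5 -> HIT, frames=[5,1,-] (faults so far: 2)
  step 4: ref 5 -> HIT, frames=[5,1,-] (faults so far: 2)
  step 5: ref 1 -> HIT, frames=[5,1,-] (faults so far: 2)
  step 6: ref 5 -> HIT, frames=[5,1,-] (faults so far: 2)
  step 7: ref 2 -> FAULT, frames=[5,1,2] (faults so far: 3)
  step 8: ref 1 -> HIT, frames=[5,1,2] (faults so far: 3)
  step 9: ref 3 -> FAULT, evict 5, frames=[3,1,2] (faults so far: 4)
  step 10: ref 2 -> HIT, frames=[3,1,2] (faults so far: 4)
  step 11: ref 3 -> HIT, frames=[3,1,2] (faults so far: 4)
  step 12: ref 5 -> FAULT, evict 1, frames=[3,5,2] (faults so far: 5)
  LRU total faults: 5
--- Optimal ---
  step 0: ref 5 -> FAULT, frames=[5,-,-] (faults so far: 1)
  step 1: ref 1 -> FAULT, frames=[5,1,-] (faults so far: 2)
  step 2: ref 5 -> HIT, frames=[5,1,-] (faults so far: 2)
  step 3: ref 5 -> HIT, frames=[5,1,-] (faults so far: 2)
  step 4: ref 5 -> HIT, frames=[5,1,-] (faults so far: 2)
  step 5: ref 1 -> HIT, frames=[5,1,-] (faults so far: 2)
  step 6: ref 5 -> HIT, frames=[5,1,-] (faults so far: 2)
  step 7: ref 2 -> FAULT, frames=[5,1,2] (faults so far: 3)
  step 8: ref 1 -> HIT, frames=[5,1,2] (faults so far: 3)
  step 9: ref 3 -> FAULT, evict 1, frames=[5,3,2] (faults so far: 4)
  step 10: ref 2 -> HIT, frames=[5,3,2] (faults so far: 4)
  step 11: ref 3 -> HIT, frames=[5,3,2] (faults so far: 4)
  step 12: ref 5 -> HIT, frames=[5,3,2] (faults so far: 4)
  Optimal total faults: 4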